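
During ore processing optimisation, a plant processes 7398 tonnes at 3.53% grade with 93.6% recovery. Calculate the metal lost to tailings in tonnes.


Total metal in feed:
= 7398 * 3.53 / 100 = 261.1494 tonnes
Metal recovered:
= 261.1494 * 93.6 / 100 = 244.4358384 tonnes
Metal lost to tailings:
= 261.1494 - 244.4358384
= 16.7136 tonnes

16.7136 tonnes


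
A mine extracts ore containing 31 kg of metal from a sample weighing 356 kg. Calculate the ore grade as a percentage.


8.7079%

Ore grade = (metal mass / ore mass) * 100
= (31 / 356) * 100
= 0.08707865169 * 100
= 8.7079%


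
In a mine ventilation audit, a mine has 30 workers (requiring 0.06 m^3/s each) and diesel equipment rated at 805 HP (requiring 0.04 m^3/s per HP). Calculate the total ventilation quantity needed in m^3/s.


34.0 m^3/s

Airflow for workers:
Q_people = 30 * 0.06 = 1.8 m^3/s
Airflow for diesel equipment:
Q_diesel = 805 * 0.04 = 32.2 m^3/s
Total ventilation:
Q_total = 1.8 + 32.2
= 34.0 m^3/s


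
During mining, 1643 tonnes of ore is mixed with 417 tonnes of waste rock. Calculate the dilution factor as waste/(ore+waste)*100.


20.2427%

Total material = ore + waste
= 1643 + 417 = 2060 tonnes
Dilution = waste / total * 100
= 417 / 2060 * 100
= 0.2024271845 * 100
= 20.2427%


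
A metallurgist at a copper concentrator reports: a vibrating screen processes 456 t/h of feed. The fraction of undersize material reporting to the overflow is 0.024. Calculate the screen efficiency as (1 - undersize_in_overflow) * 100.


97.6%

Screen efficiency = (1 - fraction of undersize in overflow) * 100
= (1 - 0.024) * 100
= 0.976 * 100
= 97.6%


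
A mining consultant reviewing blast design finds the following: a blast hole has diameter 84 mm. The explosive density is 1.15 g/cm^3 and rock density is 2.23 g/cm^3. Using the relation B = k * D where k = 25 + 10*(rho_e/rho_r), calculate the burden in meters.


First, compute k:
rho_e / rho_r = 1.15 / 2.23 = 0.5156950673
k = 25 + 10 * 0.5156950673 = 30.15695067
Then, compute burden:
B = k * D / 1000 = 30.15695067 * 84 / 1000
= 2533.183857 / 1000
= 2.5332 m

2.5332 m


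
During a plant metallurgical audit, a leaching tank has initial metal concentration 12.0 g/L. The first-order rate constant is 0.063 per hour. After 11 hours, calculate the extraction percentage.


49.9926%

Compute the exponent:
-k * t = -0.063 * 11 = -0.693
Remaining concentration:
C = 12.0 * exp(-0.693)
= 12.0 * 0.5000735957
= 6.000883148 g/L
Extracted = 12.0 - 6.000883148 = 5.999116852 g/L
Extraction % = 5.999116852 / 12.0 * 100
= 49.9926%


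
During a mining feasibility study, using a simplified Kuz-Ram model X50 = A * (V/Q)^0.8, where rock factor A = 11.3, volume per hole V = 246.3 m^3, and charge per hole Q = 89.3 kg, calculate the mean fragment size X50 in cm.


Compute V/Q:
V/Q = 246.3 / 89.3 = 2.758118701
Raise to the power 0.8:
(V/Q)^0.8 = 2.758118701^0.8 = 2.25159545
Multiply by A:
X50 = 11.3 * 2.25159545
= 25.443 cm

25.443 cm


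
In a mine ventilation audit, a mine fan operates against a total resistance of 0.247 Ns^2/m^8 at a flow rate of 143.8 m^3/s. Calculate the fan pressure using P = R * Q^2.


Compute Q^2:
Q^2 = 143.8^2 = 20678.44
Compute pressure:
P = R * Q^2 = 0.247 * 20678.44
= 5107.5747 Pa

5107.5747 Pa


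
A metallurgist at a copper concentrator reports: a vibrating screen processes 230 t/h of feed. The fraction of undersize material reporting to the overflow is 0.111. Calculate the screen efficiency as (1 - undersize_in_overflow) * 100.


88.9%

Screen efficiency = (1 - fraction of undersize in overflow) * 100
= (1 - 0.111) * 100
= 0.889 * 100
= 88.9%


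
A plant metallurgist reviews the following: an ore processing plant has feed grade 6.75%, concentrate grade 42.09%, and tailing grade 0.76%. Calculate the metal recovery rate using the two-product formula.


Using the two-product formula:
R = 100 * c * (f - t) / (f * (c - t))
Numerator = 100 * 42.09 * (6.75 - 0.76)
= 100 * 42.09 * 5.99
= 25211.91
Denominator = 6.75 * (42.09 - 0.76)
= 6.75 * 41.33
= 278.9775
R = 25211.91 / 278.9775
= 90.3726%

90.3726%


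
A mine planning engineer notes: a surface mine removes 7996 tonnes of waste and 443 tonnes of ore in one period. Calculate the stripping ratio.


18.0497

Stripping ratio = waste tonnage / ore tonnage
= 7996 / 443
= 18.0497


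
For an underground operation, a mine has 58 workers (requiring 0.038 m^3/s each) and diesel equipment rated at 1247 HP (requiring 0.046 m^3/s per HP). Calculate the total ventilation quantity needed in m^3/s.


59.566 m^3/s

Airflow for workers:
Q_people = 58 * 0.038 = 2.204 m^3/s
Airflow for diesel equipment:
Q_diesel = 1247 * 0.046 = 57.362 m^3/s
Total ventilation:
Q_total = 2.204 + 57.362
= 59.566 m^3/s


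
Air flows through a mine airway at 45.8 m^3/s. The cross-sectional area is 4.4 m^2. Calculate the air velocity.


Velocity = flow rate / cross-sectional area
= 45.8 / 4.4
= 10.4091 m/s

10.4091 m/s


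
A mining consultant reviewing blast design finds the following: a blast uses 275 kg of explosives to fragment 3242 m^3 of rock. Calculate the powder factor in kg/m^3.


0.0848 kg/m^3

Powder factor = explosive mass / rock volume
= 275 / 3242
= 0.0848 kg/m^3


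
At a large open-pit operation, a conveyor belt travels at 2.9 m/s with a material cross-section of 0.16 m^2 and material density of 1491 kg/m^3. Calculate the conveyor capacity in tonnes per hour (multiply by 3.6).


2490.5664 t/h

Volumetric flow = speed * area
= 2.9 * 0.16 = 0.464 m^3/s
Mass flow = volumetric * density
= 0.464 * 1491 = 691.824 kg/s
Convert to t/h: multiply by 3.6
Capacity = 691.824 * 3.6
= 2490.5664 t/h


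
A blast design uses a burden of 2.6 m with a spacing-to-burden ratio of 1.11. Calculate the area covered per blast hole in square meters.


7.5036 m^2

First, find the spacing:
Spacing = burden * ratio = 2.6 * 1.11
= 2.886 m
Then, calculate the area:
Area = burden * spacing = 2.6 * 2.886
= 7.5036 m^2


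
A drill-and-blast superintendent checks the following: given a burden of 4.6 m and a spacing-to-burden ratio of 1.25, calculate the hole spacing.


5.75 m

Spacing = burden * ratio
= 4.6 * 1.25
= 5.75 m


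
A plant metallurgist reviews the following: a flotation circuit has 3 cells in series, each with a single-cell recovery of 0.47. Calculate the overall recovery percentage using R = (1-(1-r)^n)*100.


85.1123%

Complement of single-cell recovery:
1 - r = 1 - 0.47 = 0.53
Raise to power n:
(1 - r)^3 = 0.53^3 = 0.148877
Overall recovery:
R = (1 - 0.148877) * 100
= 85.1123%


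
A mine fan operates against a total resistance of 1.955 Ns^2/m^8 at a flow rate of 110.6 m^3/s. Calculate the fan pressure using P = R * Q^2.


23914.2638 Pa

Compute Q^2:
Q^2 = 110.6^2 = 12232.36
Compute pressure:
P = R * Q^2 = 1.955 * 12232.36
= 23914.2638 Pa


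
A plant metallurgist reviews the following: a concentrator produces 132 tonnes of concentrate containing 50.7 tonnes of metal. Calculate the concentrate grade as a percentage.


38.4091%

Grade = (metal in concentrate / concentrate mass) * 100
= (50.7 / 132) * 100
= 0.3840909091 * 100
= 38.4091%


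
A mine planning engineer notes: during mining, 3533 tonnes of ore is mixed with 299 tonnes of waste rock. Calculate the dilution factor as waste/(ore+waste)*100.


Total material = ore + waste
= 3533 + 299 = 3832 tonnes
Dilution = waste / total * 100
= 299 / 3832 * 100
= 0.07802713987 * 100
= 7.8027%

7.8027%


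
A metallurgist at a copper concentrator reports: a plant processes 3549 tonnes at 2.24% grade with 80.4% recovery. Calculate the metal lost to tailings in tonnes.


Total metal in feed:
= 3549 * 2.24 / 100 = 79.4976 tonnes
Metal recovered:
= 79.4976 * 80.4 / 100 = 63.9160704 tonnes
Metal lost to tailings:
= 79.4976 - 63.9160704
= 15.5815 tonnes

15.5815 tonnes


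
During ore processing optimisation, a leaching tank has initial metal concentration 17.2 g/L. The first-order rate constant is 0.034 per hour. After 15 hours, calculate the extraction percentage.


Compute the exponent:
-k * t = -0.034 * 15 = -0.51
Remaining concentration:
C = 17.2 * exp(-0.51)
= 17.2 * 0.6004955788
= 10.32852396 g/L
Extracted = 17.2 - 10.32852396 = 6.871476044 g/L
Extraction % = 6.871476044 / 17.2 * 100
= 39.9504%

39.9504%


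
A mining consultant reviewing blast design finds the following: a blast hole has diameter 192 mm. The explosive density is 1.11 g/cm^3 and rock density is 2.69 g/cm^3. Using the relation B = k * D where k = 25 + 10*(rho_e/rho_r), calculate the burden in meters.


5.5923 m

First, compute k:
rho_e / rho_r = 1.11 / 2.69 = 0.4126394052
k = 25 + 10 * 0.4126394052 = 29.12639405
Then, compute burden:
B = k * D / 1000 = 29.12639405 * 192 / 1000
= 5592.267658 / 1000
= 5.5923 m


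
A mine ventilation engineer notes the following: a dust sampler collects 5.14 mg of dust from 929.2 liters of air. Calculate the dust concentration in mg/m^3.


5.5316 mg/m^3

Convert liters to m^3: 1 m^3 = 1000 L
Concentration = mass / volume * 1000
= 5.14 / 929.2 * 1000
= 0.005531640121 * 1000
= 5.5316 mg/m^3


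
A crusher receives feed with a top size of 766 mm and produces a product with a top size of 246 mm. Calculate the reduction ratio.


Reduction ratio = feed size / product size
= 766 / 246
= 3.1138

3.1138


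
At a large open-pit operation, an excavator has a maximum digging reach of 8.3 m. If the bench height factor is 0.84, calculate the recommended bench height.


6.972 m

Bench height = reach * factor
= 8.3 * 0.84
= 6.972 m


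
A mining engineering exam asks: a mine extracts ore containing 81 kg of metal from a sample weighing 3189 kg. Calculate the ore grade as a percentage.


Ore grade = (metal mass / ore mass) * 100
= (81 / 3189) * 100
= 0.02539981185 * 100
= 2.54%

2.54%


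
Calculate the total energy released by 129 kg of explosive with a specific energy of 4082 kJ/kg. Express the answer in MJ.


526.578 MJ

Energy = mass * specific_energy / 1000
= 129 * 4082 / 1000
= 526578 / 1000
= 526.578 MJ


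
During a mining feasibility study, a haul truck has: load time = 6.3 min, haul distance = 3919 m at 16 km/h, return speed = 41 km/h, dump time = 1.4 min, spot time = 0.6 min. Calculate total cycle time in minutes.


28.7314 min

Convert haul speed to m/min: 16 * 1000/60 = 266.6666667 m/min
Haul time = 3919 / 266.6666667 = 14.69625 min
Convert return speed to m/min: 41 * 1000/60 = 683.3333333 m/min
Return time = 3919 / 683.3333333 = 5.735121951 min
Total cycle time:
= 6.3 + 14.69625 + 1.4 + 5.735121951 + 0.6
= 28.7314 min


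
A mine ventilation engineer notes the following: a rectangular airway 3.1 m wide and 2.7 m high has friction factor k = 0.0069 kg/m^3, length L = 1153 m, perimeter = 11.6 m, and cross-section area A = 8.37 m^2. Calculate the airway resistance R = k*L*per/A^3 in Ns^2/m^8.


0.1574 Ns^2/m^8

Compute the numerator:
k * L * per = 0.0069 * 1153 * 11.6
= 92.28612
Compute the denominator:
A^3 = 8.37^3 = 586.376253
Resistance:
R = 92.28612 / 586.376253
= 0.1574 Ns^2/m^8


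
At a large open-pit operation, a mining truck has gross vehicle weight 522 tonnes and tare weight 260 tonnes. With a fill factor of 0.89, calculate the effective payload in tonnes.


Maximum payload = gross - tare
= 522 - 260 = 262 tonnes
Effective payload = max payload * fill factor
= 262 * 0.89
= 233.18 tonnes

233.18 tonnes


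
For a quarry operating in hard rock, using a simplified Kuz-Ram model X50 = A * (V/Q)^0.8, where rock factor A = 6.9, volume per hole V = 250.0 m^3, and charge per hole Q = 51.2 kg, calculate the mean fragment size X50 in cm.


Compute V/Q:
V/Q = 250.0 / 51.2 = 4.8828125
Raise to the power 0.8:
(V/Q)^0.8 = 4.8828125^0.8 = 3.555789459
Multiply by A:
X50 = 6.9 * 3.555789459
= 24.5349 cm

24.5349 cm


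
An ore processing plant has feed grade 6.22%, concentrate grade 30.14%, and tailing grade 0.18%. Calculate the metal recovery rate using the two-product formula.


97.6895%

Using the two-product formula:
R = 100 * c * (f - t) / (f * (c - t))
Numerator = 100 * 30.14 * (6.22 - 0.18)
= 100 * 30.14 * 6.04
= 18204.56
Denominator = 6.22 * (30.14 - 0.18)
= 6.22 * 29.96
= 186.3512
R = 18204.56 / 186.3512
= 97.6895%


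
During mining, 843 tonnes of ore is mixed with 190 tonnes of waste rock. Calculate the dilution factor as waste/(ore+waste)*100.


Total material = ore + waste
= 843 + 190 = 1033 tonnes
Dilution = waste / total * 100
= 190 / 1033 * 100
= 0.1839303001 * 100
= 18.393%

18.393%


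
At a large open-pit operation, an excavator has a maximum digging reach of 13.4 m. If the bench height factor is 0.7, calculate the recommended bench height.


Bench height = reach * factor
= 13.4 * 0.7
= 9.38 m

9.38 m


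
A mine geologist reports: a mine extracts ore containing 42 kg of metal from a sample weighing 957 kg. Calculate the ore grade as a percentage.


Ore grade = (metal mass / ore mass) * 100
= (42 / 957) * 100
= 0.04388714734 * 100
= 4.3887%

4.3887%


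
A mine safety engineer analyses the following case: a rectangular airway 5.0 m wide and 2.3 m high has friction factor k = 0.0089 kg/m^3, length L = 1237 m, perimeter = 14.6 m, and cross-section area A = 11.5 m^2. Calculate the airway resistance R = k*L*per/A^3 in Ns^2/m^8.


0.1057 Ns^2/m^8

Compute the numerator:
k * L * per = 0.0089 * 1237 * 14.6
= 160.73578
Compute the denominator:
A^3 = 11.5^3 = 1520.875
Resistance:
R = 160.73578 / 1520.875
= 0.1057 Ns^2/m^8


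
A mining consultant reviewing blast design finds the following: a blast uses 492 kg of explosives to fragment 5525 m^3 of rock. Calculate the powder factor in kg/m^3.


Powder factor = explosive mass / rock volume
= 492 / 5525
= 0.089 kg/m^3

0.089 kg/m^3


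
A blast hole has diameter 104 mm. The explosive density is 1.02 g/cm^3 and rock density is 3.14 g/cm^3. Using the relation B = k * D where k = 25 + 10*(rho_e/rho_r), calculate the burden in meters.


2.9378 m

First, compute k:
rho_e / rho_r = 1.02 / 3.14 = 0.3248407643
k = 25 + 10 * 0.3248407643 = 28.24840764
Then, compute burden:
B = k * D / 1000 = 28.24840764 * 104 / 1000
= 2937.834395 / 1000
= 2.9378 m


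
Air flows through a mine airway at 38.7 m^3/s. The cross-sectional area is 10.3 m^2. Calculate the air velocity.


3.7573 m/s

Velocity = flow rate / cross-sectional area
= 38.7 / 10.3
= 3.7573 m/s


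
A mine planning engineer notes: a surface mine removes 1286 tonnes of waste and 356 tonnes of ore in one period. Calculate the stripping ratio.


Stripping ratio = waste tonnage / ore tonnage
= 1286 / 356
= 3.6124

3.6124


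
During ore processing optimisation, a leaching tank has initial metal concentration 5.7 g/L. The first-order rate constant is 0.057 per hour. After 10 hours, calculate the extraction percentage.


Compute the exponent:
-k * t = -0.057 * 10 = -0.57
Remaining concentration:
C = 5.7 * exp(-0.57)
= 5.7 * 0.5655254387
= 3.223495001 g/L
Extracted = 5.7 - 3.223495001 = 2.476504999 g/L
Extraction % = 2.476504999 / 5.7 * 100
= 43.4475%

43.4475%


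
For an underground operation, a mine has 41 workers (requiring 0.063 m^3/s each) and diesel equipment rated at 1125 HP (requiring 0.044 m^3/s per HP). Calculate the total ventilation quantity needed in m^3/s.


Airflow for workers:
Q_people = 41 * 0.063 = 2.583 m^3/s
Airflow for diesel equipment:
Q_diesel = 1125 * 0.044 = 49.5 m^3/s
Total ventilation:
Q_total = 2.583 + 49.5
= 52.083 m^3/s

52.083 m^3/s


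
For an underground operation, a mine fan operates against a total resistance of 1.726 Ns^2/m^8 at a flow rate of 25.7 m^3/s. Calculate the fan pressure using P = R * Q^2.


1140.0057 Pa

Compute Q^2:
Q^2 = 25.7^2 = 660.49
Compute pressure:
P = R * Q^2 = 1.726 * 660.49
= 1140.0057 Pa


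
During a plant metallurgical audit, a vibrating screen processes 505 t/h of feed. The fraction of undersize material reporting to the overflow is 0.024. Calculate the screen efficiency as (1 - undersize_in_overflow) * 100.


Screen efficiency = (1 - fraction of undersize in overflow) * 100
= (1 - 0.024) * 100
= 0.976 * 100
= 97.6%

97.6%


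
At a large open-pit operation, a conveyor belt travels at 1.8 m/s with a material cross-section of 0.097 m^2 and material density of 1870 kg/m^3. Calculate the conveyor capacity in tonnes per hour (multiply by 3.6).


Volumetric flow = speed * area
= 1.8 * 0.097 = 0.1746 m^3/s
Mass flow = volumetric * density
= 0.1746 * 1870 = 326.502 kg/s
Convert to t/h: multiply by 3.6
Capacity = 326.502 * 3.6
= 1175.4072 t/h

1175.4072 t/h


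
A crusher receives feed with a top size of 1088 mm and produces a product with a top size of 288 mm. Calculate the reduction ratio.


Reduction ratio = feed size / product size
= 1088 / 288
= 3.7778

3.7778


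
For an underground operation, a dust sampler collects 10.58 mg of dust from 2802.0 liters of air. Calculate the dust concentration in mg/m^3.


3.7759 mg/m^3

Convert liters to m^3: 1 m^3 = 1000 L
Concentration = mass / volume * 1000
= 10.58 / 2802.0 * 1000
= 0.003775874375 * 1000
= 3.7759 mg/m^3


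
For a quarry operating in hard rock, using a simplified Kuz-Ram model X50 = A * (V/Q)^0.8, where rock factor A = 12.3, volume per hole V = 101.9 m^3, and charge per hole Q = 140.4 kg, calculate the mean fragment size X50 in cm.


9.5181 cm

Compute V/Q:
V/Q = 101.9 / 140.4 = 0.7257834758
Raise to the power 0.8:
(V/Q)^0.8 = 0.7257834758^0.8 = 0.7738301754
Multiply by A:
X50 = 12.3 * 0.7738301754
= 9.5181 cm


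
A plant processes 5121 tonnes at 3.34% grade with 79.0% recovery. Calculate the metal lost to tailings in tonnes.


Total metal in feed:
= 5121 * 3.34 / 100 = 171.0414 tonnes
Metal recovered:
= 171.0414 * 79.0 / 100 = 135.122706 tonnes
Metal lost to tailings:
= 171.0414 - 135.122706
= 35.9187 tonnes

35.9187 tonnes


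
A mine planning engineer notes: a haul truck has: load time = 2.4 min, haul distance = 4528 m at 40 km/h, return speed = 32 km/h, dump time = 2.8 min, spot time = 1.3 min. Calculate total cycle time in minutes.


21.782 min

Convert haul speed to m/min: 40 * 1000/60 = 666.6666667 m/min
Haul time = 4528 / 666.6666667 = 6.792 min
Convert return speed to m/min: 32 * 1000/60 = 533.3333333 m/min
Return time = 4528 / 533.3333333 = 8.49 min
Total cycle time:
= 2.4 + 6.792 + 2.8 + 8.49 + 1.3
= 21.782 min


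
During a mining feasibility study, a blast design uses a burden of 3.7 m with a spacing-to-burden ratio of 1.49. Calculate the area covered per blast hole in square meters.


20.3981 m^2

First, find the spacing:
Spacing = burden * ratio = 3.7 * 1.49
= 5.513 m
Then, calculate the area:
Area = burden * spacing = 3.7 * 5.513
= 20.3981 m^2


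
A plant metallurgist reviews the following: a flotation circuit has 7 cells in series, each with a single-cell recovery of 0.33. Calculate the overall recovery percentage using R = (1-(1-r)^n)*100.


Complement of single-cell recovery:
1 - r = 1 - 0.33 = 0.67
Raise to power n:
(1 - r)^7 = 0.67^7 = 0.06060711605
Overall recovery:
R = (1 - 0.06060711605) * 100
= 93.9393%

93.9393%


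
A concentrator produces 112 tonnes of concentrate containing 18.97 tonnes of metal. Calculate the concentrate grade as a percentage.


16.9375%

Grade = (metal in concentrate / concentrate mass) * 100
= (18.97 / 112) * 100
= 0.169375 * 100
= 16.9375%


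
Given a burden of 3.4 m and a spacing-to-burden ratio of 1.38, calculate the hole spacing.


4.692 m

Spacing = burden * ratio
= 3.4 * 1.38
= 4.692 m


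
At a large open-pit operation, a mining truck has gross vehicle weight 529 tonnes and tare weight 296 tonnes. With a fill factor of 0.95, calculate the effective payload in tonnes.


Maximum payload = gross - tare
= 529 - 296 = 233 tonnes
Effective payload = max payload * fill factor
= 233 * 0.95
= 221.35 tonnes

221.35 tonnes


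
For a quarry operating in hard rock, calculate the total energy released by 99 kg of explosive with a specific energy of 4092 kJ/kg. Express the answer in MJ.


Energy = mass * specific_energy / 1000
= 99 * 4092 / 1000
= 405108 / 1000
= 405.108 MJ

405.108 MJ


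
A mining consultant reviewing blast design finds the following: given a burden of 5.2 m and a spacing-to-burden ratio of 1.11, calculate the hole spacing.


Spacing = burden * ratio
= 5.2 * 1.11
= 5.772 m

5.772 m


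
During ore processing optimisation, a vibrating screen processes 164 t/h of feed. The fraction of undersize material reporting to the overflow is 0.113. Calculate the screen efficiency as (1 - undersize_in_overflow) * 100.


Screen efficiency = (1 - fraction of undersize in overflow) * 100
= (1 - 0.113) * 100
= 0.887 * 100
= 88.7%

88.7%


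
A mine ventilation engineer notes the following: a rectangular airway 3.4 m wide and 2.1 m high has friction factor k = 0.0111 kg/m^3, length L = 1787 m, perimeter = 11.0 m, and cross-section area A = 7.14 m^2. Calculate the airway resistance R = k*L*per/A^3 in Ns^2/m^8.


Compute the numerator:
k * L * per = 0.0111 * 1787 * 11.0
= 218.1927
Compute the denominator:
A^3 = 7.14^3 = 363.994344
Resistance:
R = 218.1927 / 363.994344
= 0.5994 Ns^2/m^8

0.5994 Ns^2/m^8


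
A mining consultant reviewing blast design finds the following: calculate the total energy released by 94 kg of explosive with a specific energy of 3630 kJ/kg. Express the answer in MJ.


Energy = mass * specific_energy / 1000
= 94 * 3630 / 1000
= 341220 / 1000
= 341.22 MJ

341.22 MJ


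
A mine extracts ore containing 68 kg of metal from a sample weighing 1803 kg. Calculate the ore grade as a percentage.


Ore grade = (metal mass / ore mass) * 100
= (68 / 1803) * 100
= 0.03771491958 * 100
= 3.7715%

3.7715%


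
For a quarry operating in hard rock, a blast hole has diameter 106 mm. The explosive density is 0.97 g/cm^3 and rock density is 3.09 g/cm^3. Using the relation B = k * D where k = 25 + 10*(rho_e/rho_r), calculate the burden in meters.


2.9828 m

First, compute k:
rho_e / rho_r = 0.97 / 3.09 = 0.3139158576
k = 25 + 10 * 0.3139158576 = 28.13915858
Then, compute burden:
B = k * D / 1000 = 28.13915858 * 106 / 1000
= 2982.750809 / 1000
= 2.9828 m


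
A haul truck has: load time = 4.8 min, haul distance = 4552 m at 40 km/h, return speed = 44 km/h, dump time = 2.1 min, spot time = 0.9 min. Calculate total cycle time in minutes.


20.8353 min

Convert haul speed to m/min: 40 * 1000/60 = 666.6666667 m/min
Haul time = 4552 / 666.6666667 = 6.828 min
Convert return speed to m/min: 44 * 1000/60 = 733.3333333 m/min
Return time = 4552 / 733.3333333 = 6.207272727 min
Total cycle time:
= 4.8 + 6.828 + 2.1 + 6.207272727 + 0.9
= 20.8353 min


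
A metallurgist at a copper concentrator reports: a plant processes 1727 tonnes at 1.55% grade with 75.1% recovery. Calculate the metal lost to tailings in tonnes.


6.6654 tonnes

Total metal in feed:
= 1727 * 1.55 / 100 = 26.7685 tonnes
Metal recovered:
= 26.7685 * 75.1 / 100 = 20.1031435 tonnes
Metal lost to tailings:
= 26.7685 - 20.1031435
= 6.6654 tonnes


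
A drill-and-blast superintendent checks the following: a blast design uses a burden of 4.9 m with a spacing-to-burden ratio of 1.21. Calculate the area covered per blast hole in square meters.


First, find the spacing:
Spacing = burden * ratio = 4.9 * 1.21
= 5.929 m
Then, calculate the area:
Area = burden * spacing = 4.9 * 5.929
= 29.0521 m^2

29.0521 m^2


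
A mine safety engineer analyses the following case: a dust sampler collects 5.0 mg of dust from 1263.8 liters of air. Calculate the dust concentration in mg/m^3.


3.9563 mg/m^3

Convert liters to m^3: 1 m^3 = 1000 L
Concentration = mass / volume * 1000
= 5.0 / 1263.8 * 1000
= 0.003956322203 * 1000
= 3.9563 mg/m^3


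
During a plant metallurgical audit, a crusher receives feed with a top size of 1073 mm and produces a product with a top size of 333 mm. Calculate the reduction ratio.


Reduction ratio = feed size / product size
= 1073 / 333
= 3.2222

3.2222


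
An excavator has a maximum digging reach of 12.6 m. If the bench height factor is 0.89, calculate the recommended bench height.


Bench height = reach * factor
= 12.6 * 0.89
= 11.214 m

11.214 m


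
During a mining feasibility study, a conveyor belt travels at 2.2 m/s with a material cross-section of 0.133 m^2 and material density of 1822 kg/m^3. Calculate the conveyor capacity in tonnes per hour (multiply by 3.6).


1919.2219 t/h

Volumetric flow = speed * area
= 2.2 * 0.133 = 0.2926 m^3/s
Mass flow = volumetric * density
= 0.2926 * 1822 = 533.1172 kg/s
Convert to t/h: multiply by 3.6
Capacity = 533.1172 * 3.6
= 1919.2219 t/h


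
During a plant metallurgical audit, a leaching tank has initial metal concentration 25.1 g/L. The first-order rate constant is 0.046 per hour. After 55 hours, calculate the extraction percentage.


Compute the exponent:
-k * t = -0.046 * 55 = -2.53
Remaining concentration:
C = 25.1 * exp(-2.53)
= 25.1 * 0.07965902029
= 1.999441409 g/L
Extracted = 25.1 - 1.999441409 = 23.10055859 g/L
Extraction % = 23.10055859 / 25.1 * 100
= 92.0341%

92.0341%


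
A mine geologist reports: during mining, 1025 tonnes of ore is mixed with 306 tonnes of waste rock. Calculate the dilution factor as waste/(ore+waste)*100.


22.9902%

Total material = ore + waste
= 1025 + 306 = 1331 tonnes
Dilution = waste / total * 100
= 306 / 1331 * 100
= 0.2299023291 * 100
= 22.9902%


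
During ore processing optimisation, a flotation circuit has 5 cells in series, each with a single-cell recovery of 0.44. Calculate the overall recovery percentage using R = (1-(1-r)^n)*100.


94.4927%

Complement of single-cell recovery:
1 - r = 1 - 0.44 = 0.56
Raise to power n:
(1 - r)^5 = 0.56^5 = 0.0550731776
Overall recovery:
R = (1 - 0.0550731776) * 100
= 94.4927%


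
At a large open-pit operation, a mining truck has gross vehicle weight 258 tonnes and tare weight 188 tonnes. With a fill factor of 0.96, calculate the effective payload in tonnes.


Maximum payload = gross - tare
= 258 - 188 = 70 tonnes
Effective payload = max payload * fill factor
= 70 * 0.96
= 67.2 tonnes

67.2 tonnes


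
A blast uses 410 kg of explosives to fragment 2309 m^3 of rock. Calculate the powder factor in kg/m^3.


0.1776 kg/m^3

Powder factor = explosive mass / rock volume
= 410 / 2309
= 0.1776 kg/m^3


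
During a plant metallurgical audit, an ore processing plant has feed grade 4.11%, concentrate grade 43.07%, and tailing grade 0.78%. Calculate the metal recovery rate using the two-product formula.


Using the two-product formula:
R = 100 * c * (f - t) / (f * (c - t))
Numerator = 100 * 43.07 * (4.11 - 0.78)
= 100 * 43.07 * 3.33
= 14342.31
Denominator = 4.11 * (43.07 - 0.78)
= 4.11 * 42.29
= 173.8119
R = 14342.31 / 173.8119
= 82.5163%

82.5163%


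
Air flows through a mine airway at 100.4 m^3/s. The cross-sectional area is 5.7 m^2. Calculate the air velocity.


17.614 m/s

Velocity = flow rate / cross-sectional area
= 100.4 / 5.7
= 17.614 m/s


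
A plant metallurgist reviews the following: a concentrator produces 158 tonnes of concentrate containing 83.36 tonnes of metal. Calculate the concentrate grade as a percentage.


Grade = (metal in concentrate / concentrate mass) * 100
= (83.36 / 158) * 100
= 0.5275949367 * 100
= 52.7595%

52.7595%


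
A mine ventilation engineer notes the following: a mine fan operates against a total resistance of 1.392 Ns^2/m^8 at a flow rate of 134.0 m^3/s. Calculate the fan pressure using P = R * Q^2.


24994.752 Pa

Compute Q^2:
Q^2 = 134.0^2 = 17956.0
Compute pressure:
P = R * Q^2 = 1.392 * 17956.0
= 24994.752 Pa


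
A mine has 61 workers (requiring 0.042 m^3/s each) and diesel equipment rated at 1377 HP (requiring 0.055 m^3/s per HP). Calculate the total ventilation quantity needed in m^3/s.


Airflow for workers:
Q_people = 61 * 0.042 = 2.562 m^3/s
Airflow for diesel equipment:
Q_diesel = 1377 * 0.055 = 75.735 m^3/s
Total ventilation:
Q_total = 2.562 + 75.735
= 78.297 m^3/s

78.297 m^3/s


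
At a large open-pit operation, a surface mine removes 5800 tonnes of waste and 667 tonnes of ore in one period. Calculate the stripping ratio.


8.6957

Stripping ratio = waste tonnage / ore tonnage
= 5800 / 667
= 8.6957


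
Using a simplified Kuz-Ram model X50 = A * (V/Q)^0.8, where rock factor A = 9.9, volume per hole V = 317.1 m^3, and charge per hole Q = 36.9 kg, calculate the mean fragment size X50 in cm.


55.3313 cm

Compute V/Q:
V/Q = 317.1 / 36.9 = 8.593495935
Raise to the power 0.8:
(V/Q)^0.8 = 8.593495935^0.8 = 5.58902305
Multiply by A:
X50 = 9.9 * 5.58902305
= 55.3313 cm


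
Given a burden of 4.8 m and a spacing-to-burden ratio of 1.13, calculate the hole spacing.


Spacing = burden * ratio
= 4.8 * 1.13
= 5.424 m

5.424 m


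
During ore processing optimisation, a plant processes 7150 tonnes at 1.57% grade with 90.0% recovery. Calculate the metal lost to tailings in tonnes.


11.2255 tonnes

Total metal in feed:
= 7150 * 1.57 / 100 = 112.255 tonnes
Metal recovered:
= 112.255 * 90.0 / 100 = 101.0295 tonnes
Metal lost to tailings:
= 112.255 - 101.0295
= 11.2255 tonnes


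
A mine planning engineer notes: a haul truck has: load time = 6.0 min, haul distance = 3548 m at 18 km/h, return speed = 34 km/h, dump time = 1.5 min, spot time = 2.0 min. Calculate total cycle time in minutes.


Convert haul speed to m/min: 18 * 1000/60 = 300 m/min
Haul time = 3548 / 300 = 11.82666667 min
Convert return speed to m/min: 34 * 1000/60 = 566.6666667 m/min
Return time = 3548 / 566.6666667 = 6.261176471 min
Total cycle time:
= 6.0 + 11.82666667 + 1.5 + 6.261176471 + 2.0
= 27.5878 min

27.5878 min


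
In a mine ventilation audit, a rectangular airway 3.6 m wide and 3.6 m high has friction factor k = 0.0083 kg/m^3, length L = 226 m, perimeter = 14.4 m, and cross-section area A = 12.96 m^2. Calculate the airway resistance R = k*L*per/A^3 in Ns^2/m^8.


0.0124 Ns^2/m^8

Compute the numerator:
k * L * per = 0.0083 * 226 * 14.4
= 27.01152
Compute the denominator:
A^3 = 12.96^3 = 2176.782336
Resistance:
R = 27.01152 / 2176.782336
= 0.0124 Ns^2/m^8


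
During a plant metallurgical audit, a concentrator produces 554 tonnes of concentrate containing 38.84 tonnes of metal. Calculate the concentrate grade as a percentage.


Grade = (metal in concentrate / concentrate mass) * 100
= (38.84 / 554) * 100
= 0.07010830325 * 100
= 7.0108%

7.0108%


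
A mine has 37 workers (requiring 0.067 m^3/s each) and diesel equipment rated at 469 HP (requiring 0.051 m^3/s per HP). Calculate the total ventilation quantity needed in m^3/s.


26.398 m^3/s

Airflow for workers:
Q_people = 37 * 0.067 = 2.479 m^3/s
Airflow for diesel equipment:
Q_diesel = 469 * 0.051 = 23.919 m^3/s
Total ventilation:
Q_total = 2.479 + 23.919
= 26.398 m^3/s


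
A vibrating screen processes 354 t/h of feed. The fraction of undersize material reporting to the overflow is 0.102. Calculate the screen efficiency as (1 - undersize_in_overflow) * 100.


89.8%

Screen efficiency = (1 - fraction of undersize in overflow) * 100
= (1 - 0.102) * 100
= 0.898 * 100
= 89.8%


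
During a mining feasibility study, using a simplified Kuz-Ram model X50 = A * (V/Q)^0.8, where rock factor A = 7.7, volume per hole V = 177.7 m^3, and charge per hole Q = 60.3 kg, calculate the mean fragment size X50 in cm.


Compute V/Q:
V/Q = 177.7 / 60.3 = 2.946932007
Raise to the power 0.8:
(V/Q)^0.8 = 2.946932007^0.8 = 2.374084062
Multiply by A:
X50 = 7.7 * 2.374084062
= 18.2804 cm

18.2804 cm


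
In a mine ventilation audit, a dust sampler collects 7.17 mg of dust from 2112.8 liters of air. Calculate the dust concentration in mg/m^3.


Convert liters to m^3: 1 m^3 = 1000 L
Concentration = mass / volume * 1000
= 7.17 / 2112.8 * 1000
= 0.003393600909 * 1000
= 3.3936 mg/m^3

3.3936 mg/m^3


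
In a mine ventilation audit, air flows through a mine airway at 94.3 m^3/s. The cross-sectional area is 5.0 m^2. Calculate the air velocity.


18.86 m/s

Velocity = flow rate / cross-sectional area
= 94.3 / 5.0
= 18.86 m/s


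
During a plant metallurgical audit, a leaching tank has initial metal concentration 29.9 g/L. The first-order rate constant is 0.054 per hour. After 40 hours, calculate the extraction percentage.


Compute the exponent:
-k * t = -0.054 * 40 = -2.16
Remaining concentration:
C = 29.9 * exp(-2.16)
= 29.9 * 0.115325121
= 3.448221119 g/L
Extracted = 29.9 - 3.448221119 = 26.45177888 g/L
Extraction % = 26.45177888 / 29.9 * 100
= 88.4675%

88.4675%


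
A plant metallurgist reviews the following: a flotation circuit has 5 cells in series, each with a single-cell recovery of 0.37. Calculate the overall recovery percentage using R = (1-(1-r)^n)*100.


Complement of single-cell recovery:
1 - r = 1 - 0.37 = 0.63
Raise to power n:
(1 - r)^5 = 0.63^5 = 0.0992436543
Overall recovery:
R = (1 - 0.0992436543) * 100
= 90.0756%

90.0756%


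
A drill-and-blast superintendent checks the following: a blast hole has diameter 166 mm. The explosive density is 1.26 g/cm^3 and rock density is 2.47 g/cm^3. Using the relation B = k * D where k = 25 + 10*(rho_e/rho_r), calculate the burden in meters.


First, compute k:
rho_e / rho_r = 1.26 / 2.47 = 0.5101214575
k = 25 + 10 * 0.5101214575 = 30.10121457
Then, compute burden:
B = k * D / 1000 = 30.10121457 * 166 / 1000
= 4996.801619 / 1000
= 4.9968 m

4.9968 m


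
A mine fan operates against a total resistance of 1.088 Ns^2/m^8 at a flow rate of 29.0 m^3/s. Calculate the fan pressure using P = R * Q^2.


915.008 Pa

Compute Q^2:
Q^2 = 29.0^2 = 841.0
Compute pressure:
P = R * Q^2 = 1.088 * 841.0
= 915.008 Pa


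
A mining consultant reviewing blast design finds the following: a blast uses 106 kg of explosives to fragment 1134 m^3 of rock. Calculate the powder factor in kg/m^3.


0.0935 kg/m^3

Powder factor = explosive mass / rock volume
= 106 / 1134
= 0.0935 kg/m^3


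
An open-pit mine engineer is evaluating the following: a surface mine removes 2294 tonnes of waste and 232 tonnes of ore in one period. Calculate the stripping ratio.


9.8879

Stripping ratio = waste tonnage / ore tonnage
= 2294 / 232
= 9.8879


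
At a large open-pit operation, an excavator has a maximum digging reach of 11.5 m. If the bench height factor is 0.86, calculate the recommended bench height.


9.89 m

Bench height = reach * factor
= 11.5 * 0.86
= 9.89 m


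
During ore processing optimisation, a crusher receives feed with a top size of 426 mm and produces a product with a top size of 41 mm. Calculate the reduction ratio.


10.3902

Reduction ratio = feed size / product size
= 426 / 41
= 10.3902


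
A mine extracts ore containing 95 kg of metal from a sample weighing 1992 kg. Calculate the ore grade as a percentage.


Ore grade = (metal mass / ore mass) * 100
= (95 / 1992) * 100
= 0.04769076305 * 100
= 4.7691%

4.7691%


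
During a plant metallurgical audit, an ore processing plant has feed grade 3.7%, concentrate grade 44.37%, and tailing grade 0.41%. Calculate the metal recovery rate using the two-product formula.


Using the two-product formula:
R = 100 * c * (f - t) / (f * (c - t))
Numerator = 100 * 44.37 * (3.7 - 0.41)
= 100 * 44.37 * 3.29
= 14597.73
Denominator = 3.7 * (44.37 - 0.41)
= 3.7 * 43.96
= 162.652
R = 14597.73 / 162.652
= 89.7482%

89.7482%


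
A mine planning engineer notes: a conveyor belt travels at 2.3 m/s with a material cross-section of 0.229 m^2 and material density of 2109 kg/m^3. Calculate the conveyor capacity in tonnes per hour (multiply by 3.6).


3998.9171 t/h

Volumetric flow = speed * area
= 2.3 * 0.229 = 0.5267 m^3/s
Mass flow = volumetric * density
= 0.5267 * 2109 = 1110.8103 kg/s
Convert to t/h: multiply by 3.6
Capacity = 1110.8103 * 3.6
= 3998.9171 t/h


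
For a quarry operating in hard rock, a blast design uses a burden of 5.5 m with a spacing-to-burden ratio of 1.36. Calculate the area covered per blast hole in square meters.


41.14 m^2

First, find the spacing:
Spacing = burden * ratio = 5.5 * 1.36
= 7.48 m
Then, calculate the area:
Area = burden * spacing = 5.5 * 7.48
= 41.14 m^2


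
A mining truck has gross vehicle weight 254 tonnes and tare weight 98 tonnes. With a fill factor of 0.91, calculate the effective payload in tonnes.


141.96 tonnes

Maximum payload = gross - tare
= 254 - 98 = 156 tonnes
Effective payload = max payload * fill factor
= 156 * 0.91
= 141.96 tonnes


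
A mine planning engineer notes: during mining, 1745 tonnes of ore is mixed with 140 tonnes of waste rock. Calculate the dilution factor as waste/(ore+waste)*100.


Total material = ore + waste
= 1745 + 140 = 1885 tonnes
Dilution = waste / total * 100
= 140 / 1885 * 100
= 0.07427055703 * 100
= 7.4271%

7.4271%


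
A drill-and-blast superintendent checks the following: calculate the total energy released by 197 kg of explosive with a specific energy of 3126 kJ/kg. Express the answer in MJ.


615.822 MJ

Energy = mass * specific_energy / 1000
= 197 * 3126 / 1000
= 615822 / 1000
= 615.822 MJ


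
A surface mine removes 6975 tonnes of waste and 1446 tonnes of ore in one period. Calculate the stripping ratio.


Stripping ratio = waste tonnage / ore tonnage
= 6975 / 1446
= 4.8237

4.8237


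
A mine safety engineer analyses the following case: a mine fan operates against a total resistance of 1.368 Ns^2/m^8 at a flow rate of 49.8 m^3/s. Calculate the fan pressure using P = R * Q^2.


Compute Q^2:
Q^2 = 49.8^2 = 2480.04
Compute pressure:
P = R * Q^2 = 1.368 * 2480.04
= 3392.6947 Pa

3392.6947 Pa


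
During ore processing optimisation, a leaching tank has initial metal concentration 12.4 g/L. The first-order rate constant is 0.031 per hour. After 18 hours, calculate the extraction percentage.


42.7647%

Compute the exponent:
-k * t = -0.031 * 18 = -0.558
Remaining concentration:
C = 12.4 * exp(-0.558)
= 12.4 * 0.5723526252
= 7.097172552 g/L
Extracted = 12.4 - 7.097172552 = 5.302827448 g/L
Extraction % = 5.302827448 / 12.4 * 100
= 42.7647%


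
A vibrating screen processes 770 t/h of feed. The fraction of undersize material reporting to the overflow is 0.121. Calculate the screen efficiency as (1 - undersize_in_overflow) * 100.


87.9%

Screen efficiency = (1 - fraction of undersize in overflow) * 100
= (1 - 0.121) * 100
= 0.879 * 100
= 87.9%


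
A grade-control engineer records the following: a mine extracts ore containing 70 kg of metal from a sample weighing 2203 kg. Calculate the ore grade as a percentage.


Ore grade = (metal mass / ore mass) * 100
= (70 / 2203) * 100
= 0.03177485247 * 100
= 3.1775%

3.1775%


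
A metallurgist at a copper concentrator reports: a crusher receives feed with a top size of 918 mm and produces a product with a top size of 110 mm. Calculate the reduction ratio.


Reduction ratio = feed size / product size
= 918 / 110
= 8.3455

8.3455


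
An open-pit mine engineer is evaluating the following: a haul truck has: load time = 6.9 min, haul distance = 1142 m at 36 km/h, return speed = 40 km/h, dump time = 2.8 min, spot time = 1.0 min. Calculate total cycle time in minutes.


Convert haul speed to m/min: 36 * 1000/60 = 600 m/min
Haul time = 1142 / 600 = 1.903333333 min
Convert return speed to m/min: 40 * 1000/60 = 666.6666667 m/min
Return time = 1142 / 666.6666667 = 1.713 min
Total cycle time:
= 6.9 + 1.903333333 + 2.8 + 1.713 + 1.0
= 14.3163 min

14.3163 min


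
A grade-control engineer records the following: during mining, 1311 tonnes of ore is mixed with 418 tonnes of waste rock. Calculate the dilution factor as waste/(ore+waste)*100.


24.1758%

Total material = ore + waste
= 1311 + 418 = 1729 tonnes
Dilution = waste / total * 100
= 418 / 1729 * 100
= 0.2417582418 * 100
= 24.1758%


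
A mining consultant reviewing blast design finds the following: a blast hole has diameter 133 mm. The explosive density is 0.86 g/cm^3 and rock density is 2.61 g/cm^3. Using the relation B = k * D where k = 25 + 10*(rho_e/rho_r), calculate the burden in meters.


First, compute k:
rho_e / rho_r = 0.86 / 2.61 = 0.3295019157
k = 25 + 10 * 0.3295019157 = 28.29501916
Then, compute burden:
B = k * D / 1000 = 28.29501916 * 133 / 1000
= 3763.237548 / 1000
= 3.7632 m

3.7632 m
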